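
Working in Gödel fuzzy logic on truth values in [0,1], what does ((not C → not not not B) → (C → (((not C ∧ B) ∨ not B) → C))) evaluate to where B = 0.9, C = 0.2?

not C: Gödel ¬ of 0.2 = 0 (operand ≠ 0)
not B: Gödel ¬ of 0.9 = 0 (operand ≠ 0)
not not B: Gödel ¬ of 0 = 1 (operand is 0)
not not not B: Gödel ¬ of 1 = 0 (operand ≠ 0)
(not C → not not not B): 0 ≤ 0, so result = 1
not C: Gödel ¬ of 0.2 = 0 (operand ≠ 0)
(not C ∧ B) = min(0, 0.9) = 0
not B: Gödel ¬ of 0.9 = 0 (operand ≠ 0)
((not C ∧ B) ∨ not B) = max(0, 0) = 0
(((not C ∧ B) ∨ not B) → C): 0 ≤ 0.2, so result = 1
(C → (((not C ∧ B) ∨ not B) → C)): 0.2 ≤ 1, so result = 1
((not C → not not not B) → (C → (((not C ∧ B) ∨ not B) → C))): 1 ≤ 1, so result = 1

1.00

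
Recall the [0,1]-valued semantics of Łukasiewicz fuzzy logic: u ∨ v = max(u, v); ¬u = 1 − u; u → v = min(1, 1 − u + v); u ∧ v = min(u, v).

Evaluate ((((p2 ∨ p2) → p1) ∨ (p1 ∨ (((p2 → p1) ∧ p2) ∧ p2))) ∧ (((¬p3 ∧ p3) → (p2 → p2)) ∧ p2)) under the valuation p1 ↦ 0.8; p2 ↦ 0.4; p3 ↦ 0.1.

0.40

(p2 ∨ p2) = max(0.4, 0.4) = 0.4
((p2 ∨ p2) → p1): min(1, 1 − 0.4 + 0.8) = 1
(p2 → p1): min(1, 1 − 0.4 + 0.8) = 1
((p2 → p1) ∧ p2) = min(1, 0.4) = 0.4
(((p2 → p1) ∧ p2) ∧ p2) = min(0.4, 0.4) = 0.4
(p1 ∨ (((p2 → p1) ∧ p2) ∧ p2)) = max(0.8, 0.4) = 0.8
(((p2 ∨ p2) → p1) ∨ (p1 ∨ (((p2 → p1) ∧ p2) ∧ p2))) = max(1, 0.8) = 1
¬p3: Łukasiewicz ¬ gives 1 − 0.1 = 0.9
(¬p3 ∧ p3) = min(0.9, 0.1) = 0.1
(p2 → p2): min(1, 1 − 0.4 + 0.4) = 1
((¬p3 ∧ p3) → (p2 → p2)): min(1, 1 − 0.1 + 1) = 1
(((¬p3 ∧ p3) → (p2 → p2)) ∧ p2) = min(1, 0.4) = 0.4
((((p2 ∨ p2) → p1) ∨ (p1 ∨ (((p2 → p1) ∧ p2) ∧ p2))) ∧ (((¬p3 ∧ p3) → (p2 → p2)) ∧ p2)) = min(1, 0.4) = 0.4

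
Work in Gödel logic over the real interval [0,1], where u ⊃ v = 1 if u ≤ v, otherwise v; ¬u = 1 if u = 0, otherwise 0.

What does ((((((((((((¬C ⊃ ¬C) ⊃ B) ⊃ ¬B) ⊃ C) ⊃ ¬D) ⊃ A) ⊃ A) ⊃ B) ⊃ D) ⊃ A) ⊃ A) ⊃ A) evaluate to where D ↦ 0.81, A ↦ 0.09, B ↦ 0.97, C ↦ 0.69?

0.09

¬C: Gödel ¬ of 0.69 = 0 (operand ≠ 0)
¬C: Gödel ¬ of 0.69 = 0 (operand ≠ 0)
(¬C ⊃ ¬C): 0 ≤ 0, so result = 1
((¬C ⊃ ¬C) ⊃ B): 1 > 0.97, so result = 0.97
¬B: Gödel ¬ of 0.97 = 0 (operand ≠ 0)
(((¬C ⊃ ¬C) ⊃ B) ⊃ ¬B): 0.97 > 0, so result = 0
((((¬C ⊃ ¬C) ⊃ B) ⊃ ¬B) ⊃ C): 0 ≤ 0.69, so result = 1
¬D: Gödel ¬ of 0.81 = 0 (operand ≠ 0)
(((((¬C ⊃ ¬C) ⊃ B) ⊃ ¬B) ⊃ C) ⊃ ¬D): 1 > 0, so result = 0
((((((¬C ⊃ ¬C) ⊃ B) ⊃ ¬B) ⊃ C) ⊃ ¬D) ⊃ A): 0 ≤ 0.09, so result = 1
(((((((¬C ⊃ ¬C) ⊃ B) ⊃ ¬B) ⊃ C) ⊃ ¬D) ⊃ A) ⊃ A): 1 > 0.09, so result = 0.09
((((((((¬C ⊃ ¬C) ⊃ B) ⊃ ¬B) ⊃ C) ⊃ ¬D) ⊃ A) ⊃ A) ⊃ B): 0.09 ≤ 0.97, so result = 1
(((((((((¬C ⊃ ¬C) ⊃ B) ⊃ ¬B) ⊃ C) ⊃ ¬D) ⊃ A) ⊃ A) ⊃ B) ⊃ D): 1 > 0.81, so result = 0.81
((((((((((¬C ⊃ ¬C) ⊃ B) ⊃ ¬B) ⊃ C) ⊃ ¬D) ⊃ A) ⊃ A) ⊃ B) ⊃ D) ⊃ A): 0.81 > 0.09, so result = 0.09
(((((((((((¬C ⊃ ¬C) ⊃ B) ⊃ ¬B) ⊃ C) ⊃ ¬D) ⊃ A) ⊃ A) ⊃ B) ⊃ D) ⊃ A) ⊃ A): 0.09 ≤ 0.09, so result = 1
((((((((((((¬C ⊃ ¬C) ⊃ B) ⊃ ¬B) ⊃ C) ⊃ ¬D) ⊃ A) ⊃ A) ⊃ B) ⊃ D) ⊃ A) ⊃ A) ⊃ A): 1 > 0.09, so result = 0.09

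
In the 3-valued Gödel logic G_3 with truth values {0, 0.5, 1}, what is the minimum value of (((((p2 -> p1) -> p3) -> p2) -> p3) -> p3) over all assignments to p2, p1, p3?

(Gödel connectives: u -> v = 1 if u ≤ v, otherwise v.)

0.50

The minimum is attained at p2 = 0, p1 = 0, p3 = 0.5:
  (p2 -> p1): 0 ≤ 0, so result = 1
  ((p2 -> p1) -> p3): 1 > 0.5, so result = 0.5
  (((p2 -> p1) -> p3) -> p2): 0.5 > 0, so result = 0
  ((((p2 -> p1) -> p3) -> p2) -> p3): 0 ≤ 0.5, so result = 1
  (((((p2 -> p1) -> p3) -> p2) -> p3) -> p3): 1 > 0.5, so result = 0.5
Checking all 27 assignments confirms none give a value below 0.50.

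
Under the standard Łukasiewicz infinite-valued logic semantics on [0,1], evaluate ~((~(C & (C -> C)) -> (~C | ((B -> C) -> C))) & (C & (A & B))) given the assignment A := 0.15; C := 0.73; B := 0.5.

(C -> C): min(1, 1 − 0.73 + 0.73) = 1
(C & (C -> C)) = min(0.73, 1) = 0.73
~(C & (C -> C)): Łukasiewicz ¬ gives 1 − 0.73 = 0.27
~C: Łukasiewicz ¬ gives 1 − 0.73 = 0.27
(B -> C): min(1, 1 − 0.5 + 0.73) = 1
((B -> C) -> C): min(1, 1 − 1 + 0.73) = 0.73
(~C | ((B -> C) -> C)) = max(0.27, 0.73) = 0.73
(~(C & (C -> C)) -> (~C | ((B -> C) -> C))): min(1, 1 − 0.27 + 0.73) = 1
(A & B) = min(0.15, 0.5) = 0.15
(C & (A & B)) = min(0.73, 0.15) = 0.15
((~(C & (C -> C)) -> (~C | ((B -> C) -> C))) & (C & (A & B))) = min(1, 0.15) = 0.15
~((~(C & (C -> C)) -> (~C | ((B -> C) -> C))) & (C & (A & B))): Łukasiewicz ¬ gives 1 − 0.15 = 0.85

0.85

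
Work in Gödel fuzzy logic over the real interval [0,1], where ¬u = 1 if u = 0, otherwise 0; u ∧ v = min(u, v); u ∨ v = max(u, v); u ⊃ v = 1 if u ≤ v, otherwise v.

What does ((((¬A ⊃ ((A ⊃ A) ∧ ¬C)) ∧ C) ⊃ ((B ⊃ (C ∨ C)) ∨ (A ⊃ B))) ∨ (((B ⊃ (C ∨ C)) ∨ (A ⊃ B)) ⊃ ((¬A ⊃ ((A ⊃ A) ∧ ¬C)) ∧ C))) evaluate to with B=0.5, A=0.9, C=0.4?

¬A: Gödel ¬ of 0.9 = 0 (operand ≠ 0)
(A ⊃ A): 0.9 ≤ 0.9, so result = 1
¬C: Gödel ¬ of 0.4 = 0 (operand ≠ 0)
((A ⊃ A) ∧ ¬C) = min(1, 0) = 0
(¬A ⊃ ((A ⊃ A) ∧ ¬C)): 0 ≤ 0, so result = 1
((¬A ⊃ ((A ⊃ A) ∧ ¬C)) ∧ C) = min(1, 0.4) = 0.4
(C ∨ C) = max(0.4, 0.4) = 0.4
(B ⊃ (C ∨ C)): 0.5 > 0.4, so result = 0.4
(A ⊃ B): 0.9 > 0.5, so result = 0.5
((B ⊃ (C ∨ C)) ∨ (A ⊃ B)) = max(0.4, 0.5) = 0.5
(((¬A ⊃ ((A ⊃ A) ∧ ¬C)) ∧ C) ⊃ ((B ⊃ (C ∨ C)) ∨ (A ⊃ B))): 0.4 ≤ 0.5, so result = 1
(C ∨ C) = max(0.4, 0.4) = 0.4
(B ⊃ (C ∨ C)): 0.5 > 0.4, so result = 0.4
(A ⊃ B): 0.9 > 0.5, so result = 0.5
((B ⊃ (C ∨ C)) ∨ (A ⊃ B)) = max(0.4, 0.5) = 0.5
¬A: Gödel ¬ of 0.9 = 0 (operand ≠ 0)
(A ⊃ A): 0.9 ≤ 0.9, so result = 1
¬C: Gödel ¬ of 0.4 = 0 (operand ≠ 0)
((A ⊃ A) ∧ ¬C) = min(1, 0) = 0
(¬A ⊃ ((A ⊃ A) ∧ ¬C)): 0 ≤ 0, so result = 1
((¬A ⊃ ((A ⊃ A) ∧ ¬C)) ∧ C) = min(1, 0.4) = 0.4
(((B ⊃ (C ∨ C)) ∨ (A ⊃ B)) ⊃ ((¬A ⊃ ((A ⊃ A) ∧ ¬C)) ∧ C)): 0.5 > 0.4, so result = 0.4
((((¬A ⊃ ((A ⊃ A) ∧ ¬C)) ∧ C) ⊃ ((B ⊃ (C ∨ C)) ∨ (A ⊃ B))) ∨ (((B ⊃ (C ∨ C)) ∨ (A ⊃ B)) ⊃ ((¬A ⊃ ((A ⊃ A) ∧ ¬C)) ∧ C))) = max(1, 0.4) = 1

1.00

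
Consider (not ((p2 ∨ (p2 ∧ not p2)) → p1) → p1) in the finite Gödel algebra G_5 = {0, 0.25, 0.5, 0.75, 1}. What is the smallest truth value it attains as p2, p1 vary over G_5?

The minimum is attained at p2 = 0.25, p1 = 0:
  not p2: Gödel ¬ of 0.25 = 0 (operand ≠ 0)
  (p2 ∧ not p2) = min(0.25, 0) = 0
  (p2 ∨ (p2 ∧ not p2)) = max(0.25, 0) = 0.25
  ((p2 ∨ (p2 ∧ not p2)) → p1): 0.25 > 0, so result = 0
  not ((p2 ∨ (p2 ∧ not p2)) → p1): Gödel ¬ of 0 = 1 (operand is 0)
  (not ((p2 ∨ (p2 ∧ not p2)) → p1) → p1): 1 > 0, so result = 0
Checking all 25 assignments confirms none give a value below 0.00.

0.00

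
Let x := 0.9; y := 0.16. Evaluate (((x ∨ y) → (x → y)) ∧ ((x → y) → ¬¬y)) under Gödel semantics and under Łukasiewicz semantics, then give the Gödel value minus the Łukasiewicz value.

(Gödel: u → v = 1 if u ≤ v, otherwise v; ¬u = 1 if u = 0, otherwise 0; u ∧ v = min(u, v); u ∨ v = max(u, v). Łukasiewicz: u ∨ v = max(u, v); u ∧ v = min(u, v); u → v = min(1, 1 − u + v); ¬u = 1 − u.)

Gödel evaluation:
  (x ∨ y) = max(0.9, 0.16) = 0.9
  (x → y): 0.9 > 0.16, so result = 0.16
  ((x ∨ y) → (x → y)): 0.9 > 0.16, so result = 0.16
  (x → y): 0.9 > 0.16, so result = 0.16
  ¬y: Gödel ¬ of 0.16 = 0 (operand ≠ 0)
  ¬¬y: Gödel ¬ of 0 = 1 (operand is 0)
  ((x → y) → ¬¬y): 0.16 ≤ 1, so result = 1
  (((x ∨ y) → (x → y)) ∧ ((x → y) → ¬¬y)) = min(0.16, 1) = 0.16
  Gödel value = 0.16
Łukasiewicz evaluation:
  (x ∨ y) = max(0.9, 0.16) = 0.9
  (x → y): min(1, 1 − 0.9 + 0.16) = 0.26
  ((x ∨ y) → (x → y)): min(1, 1 − 0.9 + 0.26) = 0.36
  (x → y): min(1, 1 − 0.9 + 0.16) = 0.26
  ¬y: Łukasiewicz ¬ gives 1 − 0.16 = 0.84
  ¬¬y: Łukasiewicz ¬ gives 1 − 0.84 = 0.16
  ((x → y) → ¬¬y): min(1, 1 − 0.26 + 0.16) = 0.9
  (((x ∨ y) → (x → y)) ∧ ((x → y) → ¬¬y)) = min(0.36, 0.9) = 0.36
  Łukasiewicz value = 0.36
Difference: 0.16 − 0.36 = -0.20

-0.20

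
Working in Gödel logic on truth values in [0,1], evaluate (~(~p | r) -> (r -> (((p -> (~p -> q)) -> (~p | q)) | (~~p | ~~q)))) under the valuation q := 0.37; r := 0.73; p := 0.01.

1.00

~p: Gödel ¬ of 0.01 = 0 (operand ≠ 0)
(~p | r) = max(0, 0.73) = 0.73
~(~p | r): Gödel ¬ of 0.73 = 0 (operand ≠ 0)
~p: Gödel ¬ of 0.01 = 0 (operand ≠ 0)
(~p -> q): 0 ≤ 0.37, so result = 1
(p -> (~p -> q)): 0.01 ≤ 1, so result = 1
~p: Gödel ¬ of 0.01 = 0 (operand ≠ 0)
(~p | q) = max(0, 0.37) = 0.37
((p -> (~p -> q)) -> (~p | q)): 1 > 0.37, so result = 0.37
~p: Gödel ¬ of 0.01 = 0 (operand ≠ 0)
~~p: Gödel ¬ of 0 = 1 (operand is 0)
~q: Gödel ¬ of 0.37 = 0 (operand ≠ 0)
~~q: Gödel ¬ of 0 = 1 (operand is 0)
(~~p | ~~q) = max(1, 1) = 1
(((p -> (~p -> q)) -> (~p | q)) | (~~p | ~~q)) = max(0.37, 1) = 1
(r -> (((p -> (~p -> q)) -> (~p | q)) | (~~p | ~~q))): 0.73 ≤ 1, so result = 1
(~(~p | r) -> (r -> (((p -> (~p -> q)) -> (~p | q)) | (~~p | ~~q)))): 0 ≤ 1, so result = 1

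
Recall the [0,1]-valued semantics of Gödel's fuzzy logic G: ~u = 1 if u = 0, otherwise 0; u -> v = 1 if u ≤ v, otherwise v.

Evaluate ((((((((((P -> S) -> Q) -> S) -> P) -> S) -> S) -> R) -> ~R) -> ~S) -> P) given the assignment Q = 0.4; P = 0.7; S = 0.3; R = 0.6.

(P -> S): 0.7 > 0.3, so result = 0.3
((P -> S) -> Q): 0.3 ≤ 0.4, so result = 1
(((P -> S) -> Q) -> S): 1 > 0.3, so result = 0.3
((((P -> S) -> Q) -> S) -> P): 0.3 ≤ 0.7, so result = 1
(((((P -> S) -> Q) -> S) -> P) -> S): 1 > 0.3, so result = 0.3
((((((P -> S) -> Q) -> S) -> P) -> S) -> S): 0.3 ≤ 0.3, so result = 1
(((((((P -> S) -> Q) -> S) -> P) -> S) -> S) -> R): 1 > 0.6, so result = 0.6
~R: Gödel ¬ of 0.6 = 0 (operand ≠ 0)
((((((((P -> S) -> Q) -> S) -> P) -> S) -> S) -> R) -> ~R): 0.6 > 0, so result = 0
~S: Gödel ¬ of 0.3 = 0 (operand ≠ 0)
(((((((((P -> S) -> Q) -> S) -> P) -> S) -> S) -> R) -> ~R) -> ~S): 0 ≤ 0, so result = 1
((((((((((P -> S) -> Q) -> S) -> P) -> S) -> S) -> R) -> ~R) -> ~S) -> P): 1 > 0.7, so result = 0.7

0.70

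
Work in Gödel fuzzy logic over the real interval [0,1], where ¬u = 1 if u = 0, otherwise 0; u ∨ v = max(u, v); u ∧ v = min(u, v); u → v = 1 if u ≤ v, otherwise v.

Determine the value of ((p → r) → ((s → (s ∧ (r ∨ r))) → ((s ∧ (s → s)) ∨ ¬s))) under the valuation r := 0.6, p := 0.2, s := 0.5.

(p → r): 0.2 ≤ 0.6, so result = 1
(r ∨ r) = max(0.6, 0.6) = 0.6
(s ∧ (r ∨ r)) = min(0.5, 0.6) = 0.5
(s → (s ∧ (r ∨ r))): 0.5 ≤ 0.5, so result = 1
(s → s): 0.5 ≤ 0.5, so result = 1
(s ∧ (s → s)) = min(0.5, 1) = 0.5
¬s: Gödel ¬ of 0.5 = 0 (operand ≠ 0)
((s ∧ (s → s)) ∨ ¬s) = max(0.5, 0) = 0.5
((s → (s ∧ (r ∨ r))) → ((s ∧ (s → s)) ∨ ¬s)): 1 > 0.5, so result = 0.5
((p → r) → ((s → (s ∧ (r ∨ r))) → ((s ∧ (s → s)) ∨ ¬s))): 1 > 0.5, so result = 0.5

0.50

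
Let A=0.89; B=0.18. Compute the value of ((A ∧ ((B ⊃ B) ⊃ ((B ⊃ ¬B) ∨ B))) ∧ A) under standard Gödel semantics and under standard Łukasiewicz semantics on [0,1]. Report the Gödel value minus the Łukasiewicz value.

-0.71

Gödel evaluation:
  (B ⊃ B): 0.18 ≤ 0.18, so result = 1
  ¬B: Gödel ¬ of 0.18 = 0 (operand ≠ 0)
  (B ⊃ ¬B): 0.18 > 0, so result = 0
  ((B ⊃ ¬B) ∨ B) = max(0, 0.18) = 0.18
  ((B ⊃ B) ⊃ ((B ⊃ ¬B) ∨ B)): 1 > 0.18, so result = 0.18
  (A ∧ ((B ⊃ B) ⊃ ((B ⊃ ¬B) ∨ B))) = min(0.89, 0.18) = 0.18
  ((A ∧ ((B ⊃ B) ⊃ ((B ⊃ ¬B) ∨ B))) ∧ A) = min(0.18, 0.89) = 0.18
  Gödel value = 0.18
Łukasiewicz evaluation:
  (B ⊃ B): min(1, 1 − 0.18 + 0.18) = 1
  ¬B: Łukasiewicz ¬ gives 1 − 0.18 = 0.82
  (B ⊃ ¬B): min(1, 1 − 0.18 + 0.82) = 1
  ((B ⊃ ¬B) ∨ B) = max(1, 0.18) = 1
  ((B ⊃ B) ⊃ ((B ⊃ ¬B) ∨ B)): min(1, 1 − 1 + 1) = 1
  (A ∧ ((B ⊃ B) ⊃ ((B ⊃ ¬B) ∨ B))) = min(0.89, 1) = 0.89
  ((A ∧ ((B ⊃ B) ⊃ ((B ⊃ ¬B) ∨ B))) ∧ A) = min(0.89, 0.89) = 0.89
  Łukasiewicz value = 0.89
Difference: 0.18 − 0.89 = -0.71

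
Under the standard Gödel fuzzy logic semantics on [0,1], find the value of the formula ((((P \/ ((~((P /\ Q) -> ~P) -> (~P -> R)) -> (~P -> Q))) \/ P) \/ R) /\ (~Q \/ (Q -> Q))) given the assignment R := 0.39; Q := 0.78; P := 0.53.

(P /\ Q) = min(0.53, 0.78) = 0.53
~P: Gödel ¬ of 0.53 = 0 (operand ≠ 0)
((P /\ Q) -> ~P): 0.53 > 0, so result = 0
~((P /\ Q) -> ~P): Gödel ¬ of 0 = 1 (operand is 0)
~P: Gödel ¬ of 0.53 = 0 (operand ≠ 0)
(~P -> R): 0 ≤ 0.39, so result = 1
(~((P /\ Q) -> ~P) -> (~P -> R)): 1 ≤ 1, so result = 1
~P: Gödel ¬ of 0.53 = 0 (operand ≠ 0)
(~P -> Q): 0 ≤ 0.78, so result = 1
((~((P /\ Q) -> ~P) -> (~P -> R)) -> (~P -> Q)): 1 ≤ 1, so result = 1
(P \/ ((~((P /\ Q) -> ~P) -> (~P -> R)) -> (~P -> Q))) = max(0.53, 1) = 1
((P \/ ((~((P /\ Q) -> ~P) -> (~P -> R)) -> (~P -> Q))) \/ P) = max(1, 0.53) = 1
(((P \/ ((~((P /\ Q) -> ~P) -> (~P -> R)) -> (~P -> Q))) \/ P) \/ R) = max(1, 0.39) = 1
~Q: Gödel ¬ of 0.78 = 0 (operand ≠ 0)
(Q -> Q): 0.78 ≤ 0.78, so result = 1
(~Q \/ (Q -> Q)) = max(0, 1) = 1
((((P \/ ((~((P /\ Q) -> ~P) -> (~P -> R)) -> (~P -> Q))) \/ P) \/ R) /\ (~Q \/ (Q -> Q))) = min(1, 1) = 1

1.00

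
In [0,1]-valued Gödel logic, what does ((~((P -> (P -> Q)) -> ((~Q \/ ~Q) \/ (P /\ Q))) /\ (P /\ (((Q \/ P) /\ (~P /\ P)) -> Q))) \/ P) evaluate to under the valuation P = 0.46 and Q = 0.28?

0.46

(P -> Q): 0.46 > 0.28, so result = 0.28
(P -> (P -> Q)): 0.46 > 0.28, so result = 0.28
~Q: Gödel ¬ of 0.28 = 0 (operand ≠ 0)
~Q: Gödel ¬ of 0.28 = 0 (operand ≠ 0)
(~Q \/ ~Q) = max(0, 0) = 0
(P /\ Q) = min(0.46, 0.28) = 0.28
((~Q \/ ~Q) \/ (P /\ Q)) = max(0, 0.28) = 0.28
((P -> (P -> Q)) -> ((~Q \/ ~Q) \/ (P /\ Q))): 0.28 ≤ 0.28, so result = 1
~((P -> (P -> Q)) -> ((~Q \/ ~Q) \/ (P /\ Q))): Gödel ¬ of 1 = 0 (operand ≠ 0)
(Q \/ P) = max(0.28, 0.46) = 0.46
~P: Gödel ¬ of 0.46 = 0 (operand ≠ 0)
(~P /\ P) = min(0, 0.46) = 0
((Q \/ P) /\ (~P /\ P)) = min(0.46, 0) = 0
(((Q \/ P) /\ (~P /\ P)) -> Q): 0 ≤ 0.28, so result = 1
(P /\ (((Q \/ P) /\ (~P /\ P)) -> Q)) = min(0.46, 1) = 0.46
(~((P -> (P -> Q)) -> ((~Q \/ ~Q) \/ (P /\ Q))) /\ (P /\ (((Q \/ P) /\ (~P /\ P)) -> Q))) = min(0, 0.46) = 0
((~((P -> (P -> Q)) -> ((~Q \/ ~Q) \/ (P /\ Q))) /\ (P /\ (((Q \/ P) /\ (~P /\ P)) -> Q))) \/ P) = max(0, 0.46) = 0.46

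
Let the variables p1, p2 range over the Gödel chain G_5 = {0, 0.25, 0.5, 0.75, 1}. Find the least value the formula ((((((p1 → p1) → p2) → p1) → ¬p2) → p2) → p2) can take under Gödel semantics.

0.25

The minimum is attained at p1 = 0.25, p2 = 0.25:
  (p1 → p1): 0.25 ≤ 0.25, so result = 1
  ((p1 → p1) → p2): 1 > 0.25, so result = 0.25
  (((p1 → p1) → p2) → p1): 0.25 ≤ 0.25, so result = 1
  ¬p2: Gödel ¬ of 0.25 = 0 (operand ≠ 0)
  ((((p1 → p1) → p2) → p1) → ¬p2): 1 > 0, so result = 0
  (((((p1 → p1) → p2) → p1) → ¬p2) → p2): 0 ≤ 0.25, so result = 1
  ((((((p1 → p1) → p2) → p1) → ¬p2) → p2) → p2): 1 > 0.25, so result = 0.25
Checking all 25 assignments confirms none give a value below 0.25.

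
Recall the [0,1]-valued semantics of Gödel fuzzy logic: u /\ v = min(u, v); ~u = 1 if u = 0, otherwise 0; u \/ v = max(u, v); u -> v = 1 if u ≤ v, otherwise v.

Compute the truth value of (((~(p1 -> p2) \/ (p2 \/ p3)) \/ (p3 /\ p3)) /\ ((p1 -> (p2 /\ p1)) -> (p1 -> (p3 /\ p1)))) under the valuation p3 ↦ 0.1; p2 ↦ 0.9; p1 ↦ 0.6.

(p1 -> p2): 0.6 ≤ 0.9, so result = 1
~(p1 -> p2): Gödel ¬ of 1 = 0 (operand ≠ 0)
(p2 \/ p3) = max(0.9, 0.1) = 0.9
(~(p1 -> p2) \/ (p2 \/ p3)) = max(0, 0.9) = 0.9
(p3 /\ p3) = min(0.1, 0.1) = 0.1
((~(p1 -> p2) \/ (p2 \/ p3)) \/ (p3 /\ p3)) = max(0.9, 0.1) = 0.9
(p2 /\ p1) = min(0.9, 0.6) = 0.6
(p1 -> (p2 /\ p1)): 0.6 ≤ 0.6, so result = 1
(p3 /\ p1) = min(0.1, 0.6) = 0.1
(p1 -> (p3 /\ p1)): 0.6 > 0.1, so result = 0.1
((p1 -> (p2 /\ p1)) -> (p1 -> (p3 /\ p1))): 1 > 0.1, so result = 0.1
(((~(p1 -> p2) \/ (p2 \/ p3)) \/ (p3 /\ p3)) /\ ((p1 -> (p2 /\ p1)) -> (p1 -> (p3 /\ p1)))) = min(0.9, 0.1) = 0.1

0.10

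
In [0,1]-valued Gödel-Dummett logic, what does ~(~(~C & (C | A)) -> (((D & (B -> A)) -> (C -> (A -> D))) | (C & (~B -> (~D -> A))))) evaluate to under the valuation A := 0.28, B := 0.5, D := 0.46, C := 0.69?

~C: Gödel ¬ of 0.69 = 0 (operand ≠ 0)
(C | A) = max(0.69, 0.28) = 0.69
(~C & (C | A)) = min(0, 0.69) = 0
~(~C & (C | A)): Gödel ¬ of 0 = 1 (operand is 0)
(B -> A): 0.5 > 0.28, so result = 0.28
(D & (B -> A)) = min(0.46, 0.28) = 0.28
(A -> D): 0.28 ≤ 0.46, so result = 1
(C -> (A -> D)): 0.69 ≤ 1, so result = 1
((D & (B -> A)) -> (C -> (A -> D))): 0.28 ≤ 1, so result = 1
~B: Gödel ¬ of 0.5 = 0 (operand ≠ 0)
~D: Gödel ¬ of 0.46 = 0 (operand ≠ 0)
(~D -> A): 0 ≤ 0.28, so result = 1
(~B -> (~D -> A)): 0 ≤ 1, so result = 1
(C & (~B -> (~D -> A))) = min(0.69, 1) = 0.69
(((D & (B -> A)) -> (C -> (A -> D))) | (C & (~B -> (~D -> A)))) = max(1, 0.69) = 1
(~(~C & (C | A)) -> (((D & (B -> A)) -> (C -> (A -> D))) | (C & (~B -> (~D -> A))))): 1 ≤ 1, so result = 1
~(~(~C & (C | A)) -> (((D & (B -> A)) -> (C -> (A -> D))) | (C & (~B -> (~D -> A))))): Gödel ¬ of 1 = 0 (operand ≠ 0)

0.00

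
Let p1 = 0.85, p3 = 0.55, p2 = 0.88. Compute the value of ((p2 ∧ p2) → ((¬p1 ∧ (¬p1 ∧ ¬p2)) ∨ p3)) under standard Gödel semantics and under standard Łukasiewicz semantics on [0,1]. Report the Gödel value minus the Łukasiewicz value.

Gödel evaluation:
  (p2 ∧ p2) = min(0.88, 0.88) = 0.88
  ¬p1: Gödel ¬ of 0.85 = 0 (operand ≠ 0)
  ¬p1: Gödel ¬ of 0.85 = 0 (operand ≠ 0)
  ¬p2: Gödel ¬ of 0.88 = 0 (operand ≠ 0)
  (¬p1 ∧ ¬p2) = min(0, 0) = 0
  (¬p1 ∧ (¬p1 ∧ ¬p2)) = min(0, 0) = 0
  ((¬p1 ∧ (¬p1 ∧ ¬p2)) ∨ p3) = max(0, 0.55) = 0.55
  ((p2 ∧ p2) → ((¬p1 ∧ (¬p1 ∧ ¬p2)) ∨ p3)): 0.88 > 0.55, so result = 0.55
  Gödel value = 0.55
Łukasiewicz evaluation:
  (p2 ∧ p2) = min(0.88, 0.88) = 0.88
  ¬p1: Łukasiewicz ¬ gives 1 − 0.85 = 0.15
  ¬p1: Łukasiewicz ¬ gives 1 − 0.85 = 0.15
  ¬p2: Łukasiewicz ¬ gives 1 − 0.88 = 0.12
  (¬p1 ∧ ¬p2) = min(0.15, 0.12) = 0.12
  (¬p1 ∧ (¬p1 ∧ ¬p2)) = min(0.15, 0.12) = 0.12
  ((¬p1 ∧ (¬p1 ∧ ¬p2)) ∨ p3) = max(0.12, 0.55) = 0.55
  ((p2 ∧ p2) → ((¬p1 ∧ (¬p1 ∧ ¬p2)) ∨ p3)): min(1, 1 − 0.88 + 0.55) = 0.67
  Łukasiewicz value = 0.67
Difference: 0.55 − 0.67 = -0.12

-0.12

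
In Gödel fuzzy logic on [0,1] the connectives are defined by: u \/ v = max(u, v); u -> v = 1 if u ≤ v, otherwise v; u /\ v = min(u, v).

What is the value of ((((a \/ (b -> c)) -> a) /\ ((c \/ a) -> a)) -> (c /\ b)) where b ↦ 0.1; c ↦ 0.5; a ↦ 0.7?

(b -> c): 0.1 ≤ 0.5, so result = 1
(a \/ (b -> c)) = max(0.7, 1) = 1
((a \/ (b -> c)) -> a): 1 > 0.7, so result = 0.7
(c \/ a) = max(0.5, 0.7) = 0.7
((c \/ a) -> a): 0.7 ≤ 0.7, so result = 1
(((a \/ (b -> c)) -> a) /\ ((c \/ a) -> a)) = min(0.7, 1) = 0.7
(c /\ b) = min(0.5, 0.1) = 0.1
((((a \/ (b -> c)) -> a) /\ ((c \/ a) -> a)) -> (c /\ b)): 0.7 > 0.1, so result = 0.1

0.10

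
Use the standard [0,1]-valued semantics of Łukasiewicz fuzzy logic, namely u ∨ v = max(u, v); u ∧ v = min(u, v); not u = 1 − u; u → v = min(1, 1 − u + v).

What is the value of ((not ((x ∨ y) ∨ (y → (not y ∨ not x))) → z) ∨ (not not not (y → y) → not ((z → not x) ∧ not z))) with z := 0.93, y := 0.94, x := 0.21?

(x ∨ y) = max(0.21, 0.94) = 0.94
not y: Łukasiewicz ¬ gives 1 − 0.94 = 0.06
not x: Łukasiewicz ¬ gives 1 − 0.21 = 0.79
(not y ∨ not x) = max(0.06, 0.79) = 0.79
(y → (not y ∨ not x)): min(1, 1 − 0.94 + 0.79) = 0.85
((x ∨ y) ∨ (y → (not y ∨ not x))) = max(0.94, 0.85) = 0.94
not ((x ∨ y) ∨ (y → (not y ∨ not x))): Łukasiewicz ¬ gives 1 − 0.94 = 0.06
(not ((x ∨ y) ∨ (y → (not y ∨ not x))) → z): min(1, 1 − 0.06 + 0.93) = 1
(y → y): min(1, 1 − 0.94 + 0.94) = 1
not (y → y): Łukasiewicz ¬ gives 1 − 1 = 0
not not (y → y): Łukasiewicz ¬ gives 1 − 0 = 1
not not not (y → y): Łukasiewicz ¬ gives 1 − 1 = 0
not x: Łukasiewicz ¬ gives 1 − 0.21 = 0.79
(z → not x): min(1, 1 − 0.93 + 0.79) = 0.86
not z: Łukasiewicz ¬ gives 1 − 0.93 = 0.07
((z → not x) ∧ not z) = min(0.86, 0.07) = 0.07
not ((z → not x) ∧ not z): Łukasiewicz ¬ gives 1 − 0.07 = 0.93
(not not not (y → y) → not ((z → not x) ∧ not z)): min(1, 1 − 0 + 0.93) = 1
((not ((x ∨ y) ∨ (y → (not y ∨ not x))) → z) ∨ (not not not (y → y) → not ((z → not x) ∧ not z))) = max(1, 1) = 1

1.00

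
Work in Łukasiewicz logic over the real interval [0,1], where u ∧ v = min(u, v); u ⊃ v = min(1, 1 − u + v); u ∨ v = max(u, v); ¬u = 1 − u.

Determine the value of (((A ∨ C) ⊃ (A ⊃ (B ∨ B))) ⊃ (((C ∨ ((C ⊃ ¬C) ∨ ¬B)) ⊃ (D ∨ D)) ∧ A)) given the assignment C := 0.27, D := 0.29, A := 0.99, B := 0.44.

0.83

(A ∨ C) = max(0.99, 0.27) = 0.99
(B ∨ B) = max(0.44, 0.44) = 0.44
(A ⊃ (B ∨ B)): min(1, 1 − 0.99 + 0.44) = 0.45
((A ∨ C) ⊃ (A ⊃ (B ∨ B))): min(1, 1 − 0.99 + 0.45) = 0.46
¬C: Łukasiewicz ¬ gives 1 − 0.27 = 0.73
(C ⊃ ¬C): min(1, 1 − 0.27 + 0.73) = 1
¬B: Łukasiewicz ¬ gives 1 − 0.44 = 0.56
((C ⊃ ¬C) ∨ ¬B) = max(1, 0.56) = 1
(C ∨ ((C ⊃ ¬C) ∨ ¬B)) = max(0.27, 1) = 1
(D ∨ D) = max(0.29, 0.29) = 0.29
((C ∨ ((C ⊃ ¬C) ∨ ¬B)) ⊃ (D ∨ D)): min(1, 1 − 1 + 0.29) = 0.29
(((C ∨ ((C ⊃ ¬C) ∨ ¬B)) ⊃ (D ∨ D)) ∧ A) = min(0.29, 0.99) = 0.29
(((A ∨ C) ⊃ (A ⊃ (B ∨ B))) ⊃ (((C ∨ ((C ⊃ ¬C) ∨ ¬B)) ⊃ (D ∨ D)) ∧ A)): min(1, 1 − 0.46 + 0.29) = 0.83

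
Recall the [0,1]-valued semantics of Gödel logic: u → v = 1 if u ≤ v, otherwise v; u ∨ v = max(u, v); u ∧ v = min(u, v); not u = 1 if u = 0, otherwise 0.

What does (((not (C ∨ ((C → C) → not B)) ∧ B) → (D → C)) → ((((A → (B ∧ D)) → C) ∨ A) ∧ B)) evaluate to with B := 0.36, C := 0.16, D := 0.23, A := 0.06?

(C → C): 0.16 ≤ 0.16, so result = 1
not B: Gödel ¬ of 0.36 = 0 (operand ≠ 0)
((C → C) → not B): 1 > 0, so result = 0
(C ∨ ((C → C) → not B)) = max(0.16, 0) = 0.16
not (C ∨ ((C → C) → not B)): Gödel ¬ of 0.16 = 0 (operand ≠ 0)
(not (C ∨ ((C → C) → not B)) ∧ B) = min(0, 0.36) = 0
(D → C): 0.23 > 0.16, so result = 0.16
((not (C ∨ ((C → C) → not B)) ∧ B) → (D → C)): 0 ≤ 0.16, so result = 1
(B ∧ D) = min(0.36, 0.23) = 0.23
(A → (B ∧ D)): 0.06 ≤ 0.23, so result = 1
((A → (B ∧ D)) → C): 1 > 0.16, so result = 0.16
(((A → (B ∧ D)) → C) ∨ A) = max(0.16, 0.06) = 0.16
((((A → (B ∧ D)) → C) ∨ A) ∧ B) = min(0.16, 0.36) = 0.16
(((not (C ∨ ((C → C) → not B)) ∧ B) → (D → C)) → ((((A → (B ∧ D)) → C) ∨ A) ∧ B)): 1 > 0.16, so result = 0.16

0.16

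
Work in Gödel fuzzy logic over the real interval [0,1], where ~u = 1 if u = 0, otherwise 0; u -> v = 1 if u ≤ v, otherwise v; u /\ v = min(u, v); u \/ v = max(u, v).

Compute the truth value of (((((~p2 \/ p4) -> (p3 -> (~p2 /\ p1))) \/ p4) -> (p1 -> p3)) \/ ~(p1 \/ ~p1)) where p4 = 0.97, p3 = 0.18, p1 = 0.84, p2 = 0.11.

~p2: Gödel ¬ of 0.11 = 0 (operand ≠ 0)
(~p2 \/ p4) = max(0, 0.97) = 0.97
~p2: Gödel ¬ of 0.11 = 0 (operand ≠ 0)
(~p2 /\ p1) = min(0, 0.84) = 0
(p3 -> (~p2 /\ p1)): 0.18 > 0, so result = 0
((~p2 \/ p4) -> (p3 -> (~p2 /\ p1))): 0.97 > 0, so result = 0
(((~p2 \/ p4) -> (p3 -> (~p2 /\ p1))) \/ p4) = max(0, 0.97) = 0.97
(p1 -> p3): 0.84 > 0.18, so result = 0.18
((((~p2 \/ p4) -> (p3 -> (~p2 /\ p1))) \/ p4) -> (p1 -> p3)): 0.97 > 0.18, so result = 0.18
~p1: Gödel ¬ of 0.84 = 0 (operand ≠ 0)
(p1 \/ ~p1) = max(0.84, 0) = 0.84
~(p1 \/ ~p1): Gödel ¬ of 0.84 = 0 (operand ≠ 0)
(((((~p2 \/ p4) -> (p3 -> (~p2 /\ p1))) \/ p4) -> (p1 -> p3)) \/ ~(p1 \/ ~p1)) = max(0.18, 0) = 0.18

0.18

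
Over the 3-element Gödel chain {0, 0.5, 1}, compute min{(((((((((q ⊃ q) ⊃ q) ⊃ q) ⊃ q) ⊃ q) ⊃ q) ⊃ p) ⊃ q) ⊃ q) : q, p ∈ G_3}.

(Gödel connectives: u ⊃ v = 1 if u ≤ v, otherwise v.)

0.50

The minimum is attained at q = 0.5, p = 0:
  (q ⊃ q): 0.5 ≤ 0.5, so result = 1
  ((q ⊃ q) ⊃ q): 1 > 0.5, so result = 0.5
  (((q ⊃ q) ⊃ q) ⊃ q): 0.5 ≤ 0.5, so result = 1
  ((((q ⊃ q) ⊃ q) ⊃ q) ⊃ q): 1 > 0.5, so result = 0.5
  (((((q ⊃ q) ⊃ q) ⊃ q) ⊃ q) ⊃ q): 0.5 ≤ 0.5, so result = 1
  ((((((q ⊃ q) ⊃ q) ⊃ q) ⊃ q) ⊃ q) ⊃ q): 1 > 0.5, so result = 0.5
  (((((((q ⊃ q) ⊃ q) ⊃ q) ⊃ q) ⊃ q) ⊃ q) ⊃ p): 0.5 > 0, so result = 0
  ((((((((q ⊃ q) ⊃ q) ⊃ q) ⊃ q) ⊃ q) ⊃ q) ⊃ p) ⊃ q): 0 ≤ 0.5, so result = 1
  (((((((((q ⊃ q) ⊃ q) ⊃ q) ⊃ q) ⊃ q) ⊃ q) ⊃ p) ⊃ q) ⊃ q): 1 > 0.5, so result = 0.5
Checking all 9 assignments confirms none give a value below 0.50.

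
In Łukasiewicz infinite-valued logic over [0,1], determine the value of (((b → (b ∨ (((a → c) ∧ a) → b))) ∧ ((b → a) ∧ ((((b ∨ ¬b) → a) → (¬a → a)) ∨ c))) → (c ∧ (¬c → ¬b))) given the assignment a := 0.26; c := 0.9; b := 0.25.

0.90

(a → c): min(1, 1 − 0.26 + 0.9) = 1
((a → c) ∧ a) = min(1, 0.26) = 0.26
(((a → c) ∧ a) → b): min(1, 1 − 0.26 + 0.25) = 0.99
(b ∨ (((a → c) ∧ a) → b)) = max(0.25, 0.99) = 0.99
(b → (b ∨ (((a → c) ∧ a) → b))): min(1, 1 − 0.25 + 0.99) = 1
(b → a): min(1, 1 − 0.25 + 0.26) = 1
¬b: Łukasiewicz ¬ gives 1 − 0.25 = 0.75
(b ∨ ¬b) = max(0.25, 0.75) = 0.75
((b ∨ ¬b) → a): min(1, 1 − 0.75 + 0.26) = 0.51
¬a: Łukasiewicz ¬ gives 1 − 0.26 = 0.74
(¬a → a): min(1, 1 − 0.74 + 0.26) = 0.52
(((b ∨ ¬b) → a) → (¬a → a)): min(1, 1 − 0.51 + 0.52) = 1
((((b ∨ ¬b) → a) → (¬a → a)) ∨ c) = max(1, 0.9) = 1
((b → a) ∧ ((((b ∨ ¬b) → a) → (¬a → a)) ∨ c)) = min(1, 1) = 1
((b → (b ∨ (((a → c) ∧ a) → b))) ∧ ((b → a) ∧ ((((b ∨ ¬b) → a) → (¬a → a)) ∨ c))) = min(1, 1) = 1
¬c: Łukasiewicz ¬ gives 1 − 0.9 = 0.1
¬b: Łukasiewicz ¬ gives 1 − 0.25 = 0.75
(¬c → ¬b): min(1, 1 − 0.1 + 0.75) = 1
(c ∧ (¬c → ¬b)) = min(0.9, 1) = 0.9
(((b → (b ∨ (((a → c) ∧ a) → b))) ∧ ((b → a) ∧ ((((b ∨ ¬b) → a) → (¬a → a)) ∨ c))) → (c ∧ (¬c → ¬b))): min(1, 1 − 1 + 0.9) = 0.9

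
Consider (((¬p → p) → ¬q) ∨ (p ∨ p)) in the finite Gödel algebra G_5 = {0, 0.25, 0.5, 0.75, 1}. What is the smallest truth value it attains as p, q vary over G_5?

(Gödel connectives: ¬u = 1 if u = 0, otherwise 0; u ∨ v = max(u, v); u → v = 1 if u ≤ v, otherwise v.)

The minimum is attained at p = 0.25, q = 0.25:
  ¬p: Gödel ¬ of 0.25 = 0 (operand ≠ 0)
  (¬p → p): 0 ≤ 0.25, so result = 1
  ¬q: Gödel ¬ of 0.25 = 0 (operand ≠ 0)
  ((¬p → p) → ¬q): 1 > 0, so result = 0
  (p ∨ p) = max(0.25, 0.25) = 0.25
  (((¬p → p) → ¬q) ∨ (p ∨ p)) = max(0, 0.25) = 0.25
Checking all 25 assignments confirms none give a value below 0.25.

0.25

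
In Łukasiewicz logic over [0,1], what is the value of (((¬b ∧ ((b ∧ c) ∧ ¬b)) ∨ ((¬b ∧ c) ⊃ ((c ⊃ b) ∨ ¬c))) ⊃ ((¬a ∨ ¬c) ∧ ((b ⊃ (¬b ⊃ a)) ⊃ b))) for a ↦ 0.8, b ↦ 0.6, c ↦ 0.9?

0.20

¬b: Łukasiewicz ¬ gives 1 − 0.6 = 0.4
(b ∧ c) = min(0.6, 0.9) = 0.6
¬b: Łukasiewicz ¬ gives 1 − 0.6 = 0.4
((b ∧ c) ∧ ¬b) = min(0.6, 0.4) = 0.4
(¬b ∧ ((b ∧ c) ∧ ¬b)) = min(0.4, 0.4) = 0.4
¬b: Łukasiewicz ¬ gives 1 − 0.6 = 0.4
(¬b ∧ c) = min(0.4, 0.9) = 0.4
(c ⊃ b): min(1, 1 − 0.9 + 0.6) = 0.7
¬c: Łukasiewicz ¬ gives 1 − 0.9 = 0.1
((c ⊃ b) ∨ ¬c) = max(0.7, 0.1) = 0.7
((¬b ∧ c) ⊃ ((c ⊃ b) ∨ ¬c)): min(1, 1 − 0.4 + 0.7) = 1
((¬b ∧ ((b ∧ c) ∧ ¬b)) ∨ ((¬b ∧ c) ⊃ ((c ⊃ b) ∨ ¬c))) = max(0.4, 1) = 1
¬a: Łukasiewicz ¬ gives 1 − 0.8 = 0.2
¬c: Łukasiewicz ¬ gives 1 − 0.9 = 0.1
(¬a ∨ ¬c) = max(0.2, 0.1) = 0.2
¬b: Łukasiewicz ¬ gives 1 − 0.6 = 0.4
(¬b ⊃ a): min(1, 1 − 0.4 + 0.8) = 1
(b ⊃ (¬b ⊃ a)): min(1, 1 − 0.6 + 1) = 1
((b ⊃ (¬b ⊃ a)) ⊃ b): min(1, 1 − 1 + 0.6) = 0.6
((¬a ∨ ¬c) ∧ ((b ⊃ (¬b ⊃ a)) ⊃ b)) = min(0.2, 0.6) = 0.2
(((¬b ∧ ((b ∧ c) ∧ ¬b)) ∨ ((¬b ∧ c) ⊃ ((c ⊃ b) ∨ ¬c))) ⊃ ((¬a ∨ ¬c) ∧ ((b ⊃ (¬b ⊃ a)) ⊃ b))): min(1, 1 − 1 + 0.2) = 0.2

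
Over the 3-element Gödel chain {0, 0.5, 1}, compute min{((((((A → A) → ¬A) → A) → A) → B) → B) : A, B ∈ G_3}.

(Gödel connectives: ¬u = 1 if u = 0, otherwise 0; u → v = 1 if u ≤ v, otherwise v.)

The minimum is attained at A = 0.5, B = 0.5:
  (A → A): 0.5 ≤ 0.5, so result = 1
  ¬A: Gödel ¬ of 0.5 = 0 (operand ≠ 0)
  ((A → A) → ¬A): 1 > 0, so result = 0
  (((A → A) → ¬A) → A): 0 ≤ 0.5, so result = 1
  ((((A → A) → ¬A) → A) → A): 1 > 0.5, so result = 0.5
  (((((A → A) → ¬A) → A) → A) → B): 0.5 ≤ 0.5, so result = 1
  ((((((A → A) → ¬A) → A) → A) → B) → B): 1 > 0.5, so result = 0.5
Checking all 9 assignments confirms none give a value below 0.50.

0.50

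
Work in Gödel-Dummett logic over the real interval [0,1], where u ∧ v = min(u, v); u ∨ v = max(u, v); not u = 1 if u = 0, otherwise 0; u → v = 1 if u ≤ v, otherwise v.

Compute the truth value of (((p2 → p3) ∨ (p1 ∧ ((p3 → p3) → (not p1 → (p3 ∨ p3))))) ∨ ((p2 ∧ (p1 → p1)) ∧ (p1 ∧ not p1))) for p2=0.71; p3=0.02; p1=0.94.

0.94

(p2 → p3): 0.71 > 0.02, so result = 0.02
(p3 → p3): 0.02 ≤ 0.02, so result = 1
not p1: Gödel ¬ of 0.94 = 0 (operand ≠ 0)
(p3 ∨ p3) = max(0.02, 0.02) = 0.02
(not p1 → (p3 ∨ p3)): 0 ≤ 0.02, so result = 1
((p3 → p3) → (not p1 → (p3 ∨ p3))): 1 ≤ 1, so result = 1
(p1 ∧ ((p3 → p3) → (not p1 → (p3 ∨ p3)))) = min(0.94, 1) = 0.94
((p2 → p3) ∨ (p1 ∧ ((p3 → p3) → (not p1 → (p3 ∨ p3))))) = max(0.02, 0.94) = 0.94
(p1 → p1): 0.94 ≤ 0.94, so result = 1
(p2 ∧ (p1 → p1)) = min(0.71, 1) = 0.71
not p1: Gödel ¬ of 0.94 = 0 (operand ≠ 0)
(p1 ∧ not p1) = min(0.94, 0) = 0
((p2 ∧ (p1 → p1)) ∧ (p1 ∧ not p1)) = min(0.71, 0) = 0
(((p2 → p3) ∨ (p1 ∧ ((p3 → p3) → (not p1 → (p3 ∨ p3))))) ∨ ((p2 ∧ (p1 → p1)) ∧ (p1 ∧ not p1))) = max(0.94, 0) = 0.94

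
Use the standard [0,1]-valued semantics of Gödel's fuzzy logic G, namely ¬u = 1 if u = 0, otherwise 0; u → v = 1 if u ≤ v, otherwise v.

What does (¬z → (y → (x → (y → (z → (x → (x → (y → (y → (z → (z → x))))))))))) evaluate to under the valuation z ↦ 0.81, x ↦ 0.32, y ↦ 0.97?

1.00

¬z: Gödel ¬ of 0.81 = 0 (operand ≠ 0)
(z → x): 0.81 > 0.32, so result = 0.32
(z → (z → x)): 0.81 > 0.32, so result = 0.32
(y → (z → (z → x))): 0.97 > 0.32, so result = 0.32
(y → (y → (z → (z → x)))): 0.97 > 0.32, so result = 0.32
(x → (y → (y → (z → (z → x))))): 0.32 ≤ 0.32, so result = 1
(x → (x → (y → (y → (z → (z → x)))))): 0.32 ≤ 1, so result = 1
(z → (x → (x → (y → (y → (z → (z → x))))))): 0.81 ≤ 1, so result = 1
(y → (z → (x → (x → (y → (y → (z → (z → x)))))))): 0.97 ≤ 1, so result = 1
(x → (y → (z → (x → (x → (y → (y → (z → (z → x))))))))): 0.32 ≤ 1, so result = 1
(y → (x → (y → (z → (x → (x → (y → (y → (z → (z → x)))))))))): 0.97 ≤ 1, so result = 1
(¬z → (y → (x → (y → (z → (x → (x → (y → (y → (z → (z → x))))))))))): 0 ≤ 1, so result = 1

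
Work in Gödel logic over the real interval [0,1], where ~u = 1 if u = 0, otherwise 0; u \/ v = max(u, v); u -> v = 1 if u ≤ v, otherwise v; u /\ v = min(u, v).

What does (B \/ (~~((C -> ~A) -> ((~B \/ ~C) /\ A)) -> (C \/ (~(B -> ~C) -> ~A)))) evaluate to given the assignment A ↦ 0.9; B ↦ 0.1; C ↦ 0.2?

~A: Gödel ¬ of 0.9 = 0 (operand ≠ 0)
(C -> ~A): 0.2 > 0, so result = 0
~B: Gödel ¬ of 0.1 = 0 (operand ≠ 0)
~C: Gödel ¬ of 0.2 = 0 (operand ≠ 0)
(~B \/ ~C) = max(0, 0) = 0
((~B \/ ~C) /\ A) = min(0, 0.9) = 0
((C -> ~A) -> ((~B \/ ~C) /\ A)): 0 ≤ 0, so result = 1
~((C -> ~A) -> ((~B \/ ~C) /\ A)): Gödel ¬ of 1 = 0 (operand ≠ 0)
~~((C -> ~A) -> ((~B \/ ~C) /\ A)): Gödel ¬ of 0 = 1 (operand is 0)
~C: Gödel ¬ of 0.2 = 0 (operand ≠ 0)
(B -> ~C): 0.1 > 0, so result = 0
~(B -> ~C): Gödel ¬ of 0 = 1 (operand is 0)
~A: Gödel ¬ of 0.9 = 0 (operand ≠ 0)
(~(B -> ~C) -> ~A): 1 > 0, so result = 0
(C \/ (~(B -> ~C) -> ~A)) = max(0.2, 0) = 0.2
(~~((C -> ~A) -> ((~B \/ ~C) /\ A)) -> (C \/ (~(B -> ~C) -> ~A))): 1 > 0.2, so result = 0.2
(B \/ (~~((C -> ~A) -> ((~B \/ ~C) /\ A)) -> (C \/ (~(B -> ~C) -> ~A)))) = max(0.1, 0.2) = 0.2

0.20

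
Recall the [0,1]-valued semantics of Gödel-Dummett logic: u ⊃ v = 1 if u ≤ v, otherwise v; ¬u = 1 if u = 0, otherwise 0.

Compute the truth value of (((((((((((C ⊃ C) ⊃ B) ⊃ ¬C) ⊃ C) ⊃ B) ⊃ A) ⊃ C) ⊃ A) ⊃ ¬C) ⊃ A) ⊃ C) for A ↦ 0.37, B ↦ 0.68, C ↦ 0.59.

0.59

(C ⊃ C): 0.59 ≤ 0.59, so result = 1
((C ⊃ C) ⊃ B): 1 > 0.68, so result = 0.68
¬C: Gödel ¬ of 0.59 = 0 (operand ≠ 0)
(((C ⊃ C) ⊃ B) ⊃ ¬C): 0.68 > 0, so result = 0
((((C ⊃ C) ⊃ B) ⊃ ¬C) ⊃ C): 0 ≤ 0.59, so result = 1
(((((C ⊃ C) ⊃ B) ⊃ ¬C) ⊃ C) ⊃ B): 1 > 0.68, so result = 0.68
((((((C ⊃ C) ⊃ B) ⊃ ¬C) ⊃ C) ⊃ B) ⊃ A): 0.68 > 0.37, so result = 0.37
(((((((C ⊃ C) ⊃ B) ⊃ ¬C) ⊃ C) ⊃ B) ⊃ A) ⊃ C): 0.37 ≤ 0.59, so result = 1
((((((((C ⊃ C) ⊃ B) ⊃ ¬C) ⊃ C) ⊃ B) ⊃ A) ⊃ C) ⊃ A): 1 > 0.37, so result = 0.37
¬C: Gödel ¬ of 0.59 = 0 (operand ≠ 0)
(((((((((C ⊃ C) ⊃ B) ⊃ ¬C) ⊃ C) ⊃ B) ⊃ A) ⊃ C) ⊃ A) ⊃ ¬C): 0.37 > 0, so result = 0
((((((((((C ⊃ C) ⊃ B) ⊃ ¬C) ⊃ C) ⊃ B) ⊃ A) ⊃ C) ⊃ A) ⊃ ¬C) ⊃ A): 0 ≤ 0.37, so result = 1
(((((((((((C ⊃ C) ⊃ B) ⊃ ¬C) ⊃ C) ⊃ B) ⊃ A) ⊃ C) ⊃ A) ⊃ ¬C) ⊃ A) ⊃ C): 1 > 0.59, so result = 0.59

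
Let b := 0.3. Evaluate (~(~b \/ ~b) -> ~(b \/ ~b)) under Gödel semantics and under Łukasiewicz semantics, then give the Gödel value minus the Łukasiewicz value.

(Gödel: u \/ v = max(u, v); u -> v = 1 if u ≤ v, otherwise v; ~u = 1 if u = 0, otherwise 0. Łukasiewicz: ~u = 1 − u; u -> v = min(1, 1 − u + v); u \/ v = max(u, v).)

Gödel evaluation:
  ~b: Gödel ¬ of 0.3 = 0 (operand ≠ 0)
  ~b: Gödel ¬ of 0.3 = 0 (operand ≠ 0)
  (~b \/ ~b) = max(0, 0) = 0
  ~(~b \/ ~b): Gödel ¬ of 0 = 1 (operand is 0)
  ~b: Gödel ¬ of 0.3 = 0 (operand ≠ 0)
  (b \/ ~b) = max(0.3, 0) = 0.3
  ~(b \/ ~b): Gödel ¬ of 0.3 = 0 (operand ≠ 0)
  (~(~b \/ ~b) -> ~(b \/ ~b)): 1 > 0, so result = 0
  Gödel value = 0
Łukasiewicz evaluation:
  ~b: Łukasiewicz ¬ gives 1 − 0.3 = 0.7
  ~b: Łukasiewicz ¬ gives 1 − 0.3 = 0.7
  (~b \/ ~b) = max(0.7, 0.7) = 0.7
  ~(~b \/ ~b): Łukasiewicz ¬ gives 1 − 0.7 = 0.3
  ~b: Łukasiewicz ¬ gives 1 − 0.3 = 0.7
  (b \/ ~b) = max(0.3, 0.7) = 0.7
  ~(b \/ ~b): Łukasiewicz ¬ gives 1 − 0.7 = 0.3
  (~(~b \/ ~b) -> ~(b \/ ~b)): min(1, 1 − 0.3 + 0.3) = 1
  Łukasiewicz value = 1
Difference: 0 − 1 = -1.00

-1.00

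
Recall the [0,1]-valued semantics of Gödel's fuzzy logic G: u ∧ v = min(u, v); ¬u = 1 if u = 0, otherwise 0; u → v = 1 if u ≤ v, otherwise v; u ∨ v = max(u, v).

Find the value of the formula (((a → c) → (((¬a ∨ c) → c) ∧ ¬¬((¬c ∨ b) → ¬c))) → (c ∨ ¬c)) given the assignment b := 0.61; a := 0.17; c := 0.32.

1.00

(a → c): 0.17 ≤ 0.32, so result = 1
¬a: Gödel ¬ of 0.17 = 0 (operand ≠ 0)
(¬a ∨ c) = max(0, 0.32) = 0.32
((¬a ∨ c) → c): 0.32 ≤ 0.32, so result = 1
¬c: Gödel ¬ of 0.32 = 0 (operand ≠ 0)
(¬c ∨ b) = max(0, 0.61) = 0.61
¬c: Gödel ¬ of 0.32 = 0 (operand ≠ 0)
((¬c ∨ b) → ¬c): 0.61 > 0, so result = 0
¬((¬c ∨ b) → ¬c): Gödel ¬ of 0 = 1 (operand is 0)
¬¬((¬c ∨ b) → ¬c): Gödel ¬ of 1 = 0 (operand ≠ 0)
(((¬a ∨ c) → c) ∧ ¬¬((¬c ∨ b) → ¬c)) = min(1, 0) = 0
((a → c) → (((¬a ∨ c) → c) ∧ ¬¬((¬c ∨ b) → ¬c))): 1 > 0, so result = 0
¬c: Gödel ¬ of 0.32 = 0 (operand ≠ 0)
(c ∨ ¬c) = max(0.32, 0) = 0.32
(((a → c) → (((¬a ∨ c) → c) ∧ ¬¬((¬c ∨ b) → ¬c))) → (c ∨ ¬c)): 0 ≤ 0.32, so result = 1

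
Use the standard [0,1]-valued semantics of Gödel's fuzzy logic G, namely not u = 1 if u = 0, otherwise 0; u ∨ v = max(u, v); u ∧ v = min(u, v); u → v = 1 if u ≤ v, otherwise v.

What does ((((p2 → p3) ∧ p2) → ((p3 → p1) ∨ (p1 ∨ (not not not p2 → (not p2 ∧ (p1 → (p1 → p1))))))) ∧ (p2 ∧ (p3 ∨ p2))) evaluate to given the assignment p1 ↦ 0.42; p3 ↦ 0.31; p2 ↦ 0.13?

(p2 → p3): 0.13 ≤ 0.31, so result = 1
((p2 → p3) ∧ p2) = min(1, 0.13) = 0.13
(p3 → p1): 0.31 ≤ 0.42, so result = 1
not p2: Gödel ¬ of 0.13 = 0 (operand ≠ 0)
not not p2: Gödel ¬ of 0 = 1 (operand is 0)
not not not p2: Gödel ¬ of 1 = 0 (operand ≠ 0)
not p2: Gödel ¬ of 0.13 = 0 (operand ≠ 0)
(p1 → p1): 0.42 ≤ 0.42, so result = 1
(p1 → (p1 → p1)): 0.42 ≤ 1, so result = 1
(not p2 ∧ (p1 → (p1 → p1))) = min(0, 1) = 0
(not not not p2 → (not p2 ∧ (p1 → (p1 → p1)))): 0 ≤ 0, so result = 1
(p1 ∨ (not not not p2 → (not p2 ∧ (p1 → (p1 → p1))))) = max(0.42, 1) = 1
((p3 → p1) ∨ (p1 ∨ (not not not p2 → (not p2 ∧ (p1 → (p1 → p1)))))) = max(1, 1) = 1
(((p2 → p3) ∧ p2) → ((p3 → p1) ∨ (p1 ∨ (not not not p2 → (not p2 ∧ (p1 → (p1 → p1))))))): 0.13 ≤ 1, so result = 1
(p3 ∨ p2) = max(0.31, 0.13) = 0.31
(p2 ∧ (p3 ∨ p2)) = min(0.13, 0.31) = 0.13
((((p2 → p3) ∧ p2) → ((p3 → p1) ∨ (p1 ∨ (not not not p2 → (not p2 ∧ (p1 → (p1 → p1))))))) ∧ (p2 ∧ (p3 ∨ p2))) = min(1, 0.13) = 0.13

0.13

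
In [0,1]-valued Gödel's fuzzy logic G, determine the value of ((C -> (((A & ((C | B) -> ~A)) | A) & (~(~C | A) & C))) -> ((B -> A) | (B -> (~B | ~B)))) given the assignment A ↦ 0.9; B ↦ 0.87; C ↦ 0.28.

1.00

(C | B) = max(0.28, 0.87) = 0.87
~A: Gödel ¬ of 0.9 = 0 (operand ≠ 0)
((C | B) -> ~A): 0.87 > 0, so result = 0
(A & ((C | B) -> ~A)) = min(0.9, 0) = 0
((A & ((C | B) -> ~A)) | A) = max(0, 0.9) = 0.9
~C: Gödel ¬ of 0.28 = 0 (operand ≠ 0)
(~C | A) = max(0, 0.9) = 0.9
~(~C | A): Gödel ¬ of 0.9 = 0 (operand ≠ 0)
(~(~C | A) & C) = min(0, 0.28) = 0
(((A & ((C | B) -> ~A)) | A) & (~(~C | A) & C)) = min(0.9, 0) = 0
(C -> (((A & ((C | B) -> ~A)) | A) & (~(~C | A) & C))): 0.28 > 0, so result = 0
(B -> A): 0.87 ≤ 0.9, so result = 1
~B: Gödel ¬ of 0.87 = 0 (operand ≠ 0)
~B: Gödel ¬ of 0.87 = 0 (operand ≠ 0)
(~B | ~B) = max(0, 0) = 0
(B -> (~B | ~B)): 0.87 > 0, so result = 0
((B -> A) | (B -> (~B | ~B))) = max(1, 0) = 1
((C -> (((A & ((C | B) -> ~A)) | A) & (~(~C | A) & C))) -> ((B -> A) | (B -> (~B | ~B)))): 0 ≤ 1, so result = 1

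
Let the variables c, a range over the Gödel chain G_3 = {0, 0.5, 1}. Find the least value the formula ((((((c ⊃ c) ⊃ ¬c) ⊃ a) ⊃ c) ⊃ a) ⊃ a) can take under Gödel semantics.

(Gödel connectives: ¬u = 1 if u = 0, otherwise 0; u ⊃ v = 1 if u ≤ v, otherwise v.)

0.50

The minimum is attained at c = 0, a = 0.5:
  (c ⊃ c): 0 ≤ 0, so result = 1
  ¬c: Gödel ¬ of 0 = 1 (operand is 0)
  ((c ⊃ c) ⊃ ¬c): 1 ≤ 1, so result = 1
  (((c ⊃ c) ⊃ ¬c) ⊃ a): 1 > 0.5, so result = 0.5
  ((((c ⊃ c) ⊃ ¬c) ⊃ a) ⊃ c): 0.5 > 0, so result = 0
  (((((c ⊃ c) ⊃ ¬c) ⊃ a) ⊃ c) ⊃ a): 0 ≤ 0.5, so result = 1
  ((((((c ⊃ c) ⊃ ¬c) ⊃ a) ⊃ c) ⊃ a) ⊃ a): 1 > 0.5, so result = 0.5
Checking all 9 assignments confirms none give a value below 0.50.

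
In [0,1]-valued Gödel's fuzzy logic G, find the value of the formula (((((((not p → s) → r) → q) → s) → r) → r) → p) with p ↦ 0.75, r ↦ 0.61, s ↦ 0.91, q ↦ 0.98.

not p: Gödel ¬ of 0.75 = 0 (operand ≠ 0)
(not p → s): 0 ≤ 0.91, so result = 1
((not p → s) → r): 1 > 0.61, so result = 0.61
(((not p → s) → r) → q): 0.61 ≤ 0.98, so result = 1
((((not p → s) → r) → q) → s): 1 > 0.91, so result = 0.91
(((((not p → s) → r) → q) → s) → r): 0.91 > 0.61, so result = 0.61
((((((not p → s) → r) → q) → s) → r) → r): 0.61 ≤ 0.61, so result = 1
(((((((not p → s) → r) → q) → s) → r) → r) → p): 1 > 0.75, so result = 0.75

0.75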